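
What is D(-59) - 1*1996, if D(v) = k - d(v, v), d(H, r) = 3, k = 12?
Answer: -1987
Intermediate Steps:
D(v) = 9 (D(v) = 12 - 1*3 = 12 - 3 = 9)
D(-59) - 1*1996 = 9 - 1*1996 = 9 - 1996 = -1987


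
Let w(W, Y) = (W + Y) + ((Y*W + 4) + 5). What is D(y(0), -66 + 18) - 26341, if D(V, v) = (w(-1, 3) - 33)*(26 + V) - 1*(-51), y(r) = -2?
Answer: -26890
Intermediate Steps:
w(W, Y) = 9 + W + Y + W*Y (w(W, Y) = (W + Y) + ((W*Y + 4) + 5) = (W + Y) + ((4 + W*Y) + 5) = (W + Y) + (9 + W*Y) = 9 + W + Y + W*Y)
D(V, v) = -599 - 25*V (D(V, v) = ((9 - 1 + 3 - 1*3) - 33)*(26 + V) - 1*(-51) = ((9 - 1 + 3 - 3) - 33)*(26 + V) + 51 = (8 - 33)*(26 + V) + 51 = -25*(26 + V) + 51 = (-650 - 25*V) + 51 = -599 - 25*V)
D(y(0), -66 + 18) - 26341 = (-599 - 25*(-2)) - 26341 = (-599 + 50) - 26341 = -549 - 26341 = -26890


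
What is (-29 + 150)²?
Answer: 14641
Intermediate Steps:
(-29 + 150)² = 121² = 14641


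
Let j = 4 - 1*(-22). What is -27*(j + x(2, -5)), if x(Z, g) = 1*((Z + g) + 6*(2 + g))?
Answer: -135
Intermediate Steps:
j = 26 (j = 4 + 22 = 26)
x(Z, g) = 12 + Z + 7*g (x(Z, g) = 1*((Z + g) + (12 + 6*g)) = 1*(12 + Z + 7*g) = 12 + Z + 7*g)
-27*(j + x(2, -5)) = -27*(26 + (12 + 2 + 7*(-5))) = -27*(26 + (12 + 2 - 35)) = -27*(26 - 21) = -27*5 = -135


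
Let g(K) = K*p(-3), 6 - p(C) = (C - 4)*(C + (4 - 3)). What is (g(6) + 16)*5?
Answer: -160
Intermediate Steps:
p(C) = 6 - (1 + C)*(-4 + C) (p(C) = 6 - (C - 4)*(C + (4 - 3)) = 6 - (-4 + C)*(C + 1) = 6 - (-4 + C)*(1 + C) = 6 - (1 + C)*(-4 + C))
g(K) = -8*K (g(K) = K*(10 - 1*(-3)**2 + 3*(-3)) = K*(10 - 1*9 - 9) = K*(10 - 9 - 9) = K*(-8) = -8*K)
(g(6) + 16)*5 = (-8*6 + 16)*5 = (-48 + 16)*5 = -32*5 = -160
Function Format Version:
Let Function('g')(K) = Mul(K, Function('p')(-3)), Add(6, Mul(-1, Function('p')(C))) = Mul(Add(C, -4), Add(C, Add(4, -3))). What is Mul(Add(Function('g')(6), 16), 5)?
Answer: -160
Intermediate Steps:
Function('p')(C) = Add(6, Mul(-1, Add(1, C), Add(-4, C))) (Function('p')(C) = Add(6, Mul(-1, Mul(Add(C, -4), Add(C, Add(4, -3))))) = Add(6, Mul(-1, Mul(Add(-4, C), Add(C, 1)))) = Add(6, Mul(-1, Mul(Add(-4, C), Add(1, C)))) = Add(6, Mul(-1, Mul(Add(1, C), Add(-4, C)))) = Add(6, Mul(-1, Add(1, C), Add(-4, C))))
Function('g')(K) = Mul(-8, K) (Function('g')(K) = Mul(K, Add(10, Mul(-1, Pow(-3, 2)), Mul(3, -3))) = Mul(K, Add(10, Mul(-1, 9), -9)) = Mul(K, Add(10, -9, -9)) = Mul(K, -8) = Mul(-8, K))
Mul(Add(Function('g')(6), 16), 5) = Mul(Add(Mul(-8, 6), 16), 5) = Mul(Add(-48, 16), 5) = Mul(-32, 5) = -160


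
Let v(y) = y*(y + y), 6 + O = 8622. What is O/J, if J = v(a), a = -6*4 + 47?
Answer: 4308/529 ≈ 8.1437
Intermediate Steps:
O = 8616 (O = -6 + 8622 = 8616)
a = 23 (a = -24 + 47 = 23)
v(y) = 2*y**2 (v(y) = y*(2*y) = 2*y**2)
J = 1058 (J = 2*23**2 = 2*529 = 1058)
O/J = 8616/1058 = 8616*(1/1058) = 4308/529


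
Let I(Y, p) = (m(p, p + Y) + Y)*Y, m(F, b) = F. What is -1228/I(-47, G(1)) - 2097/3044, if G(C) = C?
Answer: -4135873/3290564 ≈ -1.2569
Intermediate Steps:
I(Y, p) = Y*(Y + p) (I(Y, p) = (p + Y)*Y = (Y + p)*Y = Y*(Y + p))
-1228/I(-47, G(1)) - 2097/3044 = -1228*(-1/(47*(-47 + 1))) - 2097/3044 = -1228/((-47*(-46))) - 2097*1/3044 = -1228/2162 - 2097/3044 = -1228*1/2162 - 2097/3044 = -614/1081 - 2097/3044 = -4135873/3290564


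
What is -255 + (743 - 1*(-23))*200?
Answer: 152945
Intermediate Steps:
-255 + (743 - 1*(-23))*200 = -255 + (743 + 23)*200 = -255 + 766*200 = -255 + 153200 = 152945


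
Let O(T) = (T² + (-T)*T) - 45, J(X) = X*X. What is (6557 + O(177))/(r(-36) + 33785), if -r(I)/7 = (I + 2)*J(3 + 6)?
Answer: 6512/53063 ≈ 0.12272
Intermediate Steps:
J(X) = X²
O(T) = -45 (O(T) = (T² - T²) - 45 = 0 - 45 = -45)
r(I) = -1134 - 567*I (r(I) = -7*(I + 2)*(3 + 6)² = -7*(2 + I)*9² = -7*(2 + I)*81 = -7*(162 + 81*I) = -1134 - 567*I)
(6557 + O(177))/(r(-36) + 33785) = (6557 - 45)/((-1134 - 567*(-36)) + 33785) = 6512/((-1134 + 20412) + 33785) = 6512/(19278 + 33785) = 6512/53063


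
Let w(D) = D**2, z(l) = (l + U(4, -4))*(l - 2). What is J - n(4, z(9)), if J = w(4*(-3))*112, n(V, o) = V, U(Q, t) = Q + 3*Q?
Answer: 16124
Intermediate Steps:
U(Q, t) = 4*Q
z(l) = (-2 + l)*(16 + l) (z(l) = (l + 4*4)*(l - 2) = (l + 16)*(-2 + l) = (16 + l)*(-2 + l) = (-2 + l)*(16 + l))
J = 16128 (J = (4*(-3))**2*112 = (-12)**2*112 = 144*112 = 16128)
J - n(4, z(9)) = 16128 - 1*4 = 16128 - 4 = 16124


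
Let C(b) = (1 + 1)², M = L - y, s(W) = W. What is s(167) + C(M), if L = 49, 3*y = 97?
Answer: 171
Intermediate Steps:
y = 97/3 (y = (⅓)*97 = 97/3 ≈ 32.333)
M = 50/3 (M = 49 - 1*97/3 = 49 - 97/3 = 50/3 ≈ 16.667)
C(b) = 4 (C(b) = 2² = 4)
s(167) + C(M) = 167 + 4 = 171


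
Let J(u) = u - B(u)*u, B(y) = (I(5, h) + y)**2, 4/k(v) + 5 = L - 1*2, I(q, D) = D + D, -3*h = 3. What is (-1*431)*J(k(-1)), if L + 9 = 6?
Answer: -102578/125 ≈ -820.62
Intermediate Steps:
h = -1 (h = -1/3*3 = -1)
I(q, D) = 2*D
L = -3 (L = -9 + 6 = -3)
k(v) = -2/5 (k(v) = 4/(-5 + (-3 - 1*2)) = 4/(-5 + (-3 - 2)) = 4/(-5 - 5) = 4/(-10) = 4*(-1/10) = -2/5)
B(y) = (-2 + y)**2 (B(y) = (2*(-1) + y)**2 = (-2 + y)**2)
J(u) = u - u*(-2 + u)**2 (J(u) = u - (-2 + u)**2*u = u - u*(-2 + u)**2)
(-1*431)*J(k(-1)) = (-1*431)*(-2/5 - 1*(-2/5)*(-2 - 2/5)**2) = -431*(-2/5 - 1*(-2/5)*(-12/5)**2) = -431*(-2/5 - 1*(-2/5)*144/25) = -431*(-2/5 + 288/125) = -431*238/125 = -102578/125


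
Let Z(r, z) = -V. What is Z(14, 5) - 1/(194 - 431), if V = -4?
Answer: 949/237 ≈ 4.0042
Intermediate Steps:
Z(r, z) = 4 (Z(r, z) = -1*(-4) = 4)
Z(14, 5) - 1/(194 - 431) = 4 - 1/(194 - 431) = 4 - 1/(-237) = 4 - 1*(-1/237) = 4 + 1/237 = 949/237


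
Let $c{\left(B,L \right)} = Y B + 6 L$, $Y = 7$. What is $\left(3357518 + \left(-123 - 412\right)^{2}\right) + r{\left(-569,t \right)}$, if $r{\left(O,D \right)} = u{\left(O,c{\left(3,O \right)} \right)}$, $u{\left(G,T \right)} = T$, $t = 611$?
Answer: $3640350$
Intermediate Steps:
$c{\left(B,L \right)} = 6 L + 7 B$ ($c{\left(B,L \right)} = 7 B + 6 L = 6 L + 7 B$)
$r{\left(O,D \right)} = 21 + 6 O$ ($r{\left(O,D \right)} = 6 O + 7 \cdot 3 = 6 O + 21 = 21 + 6 O$)
$\left(3357518 + \left(-123 - 412\right)^{2}\right) + r{\left(-569,t \right)} = \left(3357518 + \left(-123 - 412\right)^{2}\right) + \left(21 + 6 \left(-569\right)\right) = \left(3357518 + \left(-535\right)^{2}\right) + \left(21 - 3414\right) = \left(3357518 + 286225\right) - 3393 = 3643743 - 3393 = 3640350$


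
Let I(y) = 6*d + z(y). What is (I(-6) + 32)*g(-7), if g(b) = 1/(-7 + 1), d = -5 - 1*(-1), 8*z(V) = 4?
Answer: -17/12 ≈ -1.4167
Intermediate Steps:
z(V) = ½ (z(V) = (⅛)*4 = ½)
d = -4 (d = -5 + 1 = -4)
g(b) = -⅙ (g(b) = 1/(-6) = -⅙)
I(y) = -47/2 (I(y) = 6*(-4) + ½ = -24 + ½ = -47/2)
(I(-6) + 32)*g(-7) = (-47/2 + 32)*(-⅙) = (17/2)*(-⅙) = -17/12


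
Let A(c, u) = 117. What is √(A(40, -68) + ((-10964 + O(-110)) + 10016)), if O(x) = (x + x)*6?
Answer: 3*I*√239 ≈ 46.379*I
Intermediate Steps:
O(x) = 12*x (O(x) = (2*x)*6 = 12*x)
√(A(40, -68) + ((-10964 + O(-110)) + 10016)) = √(117 + ((-10964 + 12*(-110)) + 10016)) = √(117 + ((-10964 - 1320) + 10016)) = √(117 + (-12284 + 10016)) = √(117 - 2268) = √(-2151) = 3*I*√239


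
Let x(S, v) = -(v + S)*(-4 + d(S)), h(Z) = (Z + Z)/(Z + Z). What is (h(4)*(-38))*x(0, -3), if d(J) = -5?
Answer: 1026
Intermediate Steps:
h(Z) = 1 (h(Z) = (2*Z)/((2*Z)) = (2*Z)*(1/(2*Z)) = 1)
x(S, v) = 9*S + 9*v (x(S, v) = -(v + S)*(-4 - 5) = -(S + v)*(-9) = -(-9*S - 9*v) = 9*S + 9*v)
(h(4)*(-38))*x(0, -3) = (1*(-38))*(9*0 + 9*(-3)) = -38*(0 - 27) = -38*(-27) = 1026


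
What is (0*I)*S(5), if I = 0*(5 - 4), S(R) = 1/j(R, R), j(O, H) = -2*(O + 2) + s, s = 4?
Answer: 0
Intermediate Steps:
j(O, H) = -2*O (j(O, H) = -2*(O + 2) + 4 = -2*(2 + O) + 4 = (-4 - 2*O) + 4 = -2*O)
S(R) = -1/(2*R) (S(R) = 1/(-2*R) = -1/(2*R))
I = 0 (I = 0*1 = 0)
(0*I)*S(5) = (0*0)*(-1/2/5) = 0*(-1/2*1/5) = 0*(-1/10) = 0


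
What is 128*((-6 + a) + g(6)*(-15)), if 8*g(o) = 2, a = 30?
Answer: 2592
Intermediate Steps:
g(o) = 1/4 (g(o) = (1/8)*2 = 1/4)
128*((-6 + a) + g(6)*(-15)) = 128*((-6 + 30) + (1/4)*(-15)) = 128*(24 - 15/4) = 128*(81/4) = 2592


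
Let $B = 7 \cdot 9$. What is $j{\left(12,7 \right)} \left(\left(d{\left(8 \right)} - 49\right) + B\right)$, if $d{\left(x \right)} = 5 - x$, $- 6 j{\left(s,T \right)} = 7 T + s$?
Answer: $- \frac{671}{6} \approx -111.83$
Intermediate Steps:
$j{\left(s,T \right)} = - \frac{7 T}{6} - \frac{s}{6}$ ($j{\left(s,T \right)} = - \frac{7 T + s}{6} = - \frac{s + 7 T}{6} = - \frac{7 T}{6} - \frac{s}{6}$)
$B = 63$
$j{\left(12,7 \right)} \left(\left(d{\left(8 \right)} - 49\right) + B\right) = \left(\left(- \frac{7}{6}\right) 7 - 2\right) \left(\left(\left(5 - 8\right) - 49\right) + 63\right) = \left(- \frac{49}{6} - 2\right) \left(\left(\left(5 - 8\right) - 49\right) + 63\right) = - \frac{61 \left(\left(-3 - 49\right) + 63\right)}{6} = - \frac{61 \left(-52 + 63\right)}{6} = \left(- \frac{61}{6}\right) 11 = - \frac{671}{6}$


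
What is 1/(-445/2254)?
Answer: -2254/445 ≈ -5.0652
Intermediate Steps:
1/(-445/2254) = -2254/445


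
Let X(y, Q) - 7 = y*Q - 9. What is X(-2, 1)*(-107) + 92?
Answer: 520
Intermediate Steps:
X(y, Q) = -2 + Q*y (X(y, Q) = 7 + (y*Q - 9) = 7 + (Q*y - 9) = 7 + (-9 + Q*y) = -2 + Q*y)
X(-2, 1)*(-107) + 92 = (-2 + 1*(-2))*(-107) + 92 = (-2 - 2)*(-107) + 92 = -4*(-107) + 92 = 428 + 92 = 520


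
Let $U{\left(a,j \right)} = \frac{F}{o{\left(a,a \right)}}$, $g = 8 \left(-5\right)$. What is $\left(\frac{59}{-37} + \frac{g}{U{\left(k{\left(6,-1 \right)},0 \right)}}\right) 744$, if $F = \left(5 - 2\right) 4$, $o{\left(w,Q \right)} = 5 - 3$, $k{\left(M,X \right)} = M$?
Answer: $- \frac{227416}{37} \approx -6146.4$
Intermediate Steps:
$o{\left(w,Q \right)} = 2$ ($o{\left(w,Q \right)} = 5 - 3 = 2$)
$g = -40$
$F = 12$ ($F = 3 \cdot 4 = 12$)
$U{\left(a,j \right)} = 6$ ($U{\left(a,j \right)} = \frac{12}{2} = 12 \cdot \frac{1}{2} = 6$)
$\left(\frac{59}{-37} + \frac{g}{U{\left(k{\left(6,-1 \right)},0 \right)}}\right) 744 = \left(\frac{59}{-37} - \frac{40}{6}\right) 744 = \left(59 \left(- \frac{1}{37}\right) - \frac{20}{3}\right) 744 = \left(- \frac{59}{37} - \frac{20}{3}\right) 744 = \left(- \frac{917}{111}\right) 744 = - \frac{227416}{37}$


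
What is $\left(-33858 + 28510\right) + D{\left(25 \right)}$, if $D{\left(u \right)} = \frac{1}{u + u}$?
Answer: $- \frac{267399}{50} \approx -5348.0$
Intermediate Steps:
$D{\left(u \right)} = \frac{1}{2 u}$
$\left(-33858 + 28510\right) + D{\left(25 \right)} = \left(-33858 + 28510\right) + \frac{1}{2 \cdot 25} = -5348 + \frac{1}{2} \cdot \frac{1}{25} = -5348 + \frac{1}{50} = - \frac{267399}{50}$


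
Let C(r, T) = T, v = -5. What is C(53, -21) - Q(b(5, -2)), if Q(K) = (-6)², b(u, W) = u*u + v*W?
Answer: -57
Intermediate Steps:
b(u, W) = u² - 5*W (b(u, W) = u*u - 5*W = u² - 5*W)
Q(K) = 36
C(53, -21) - Q(b(5, -2)) = -21 - 1*36 = -21 - 36 = -57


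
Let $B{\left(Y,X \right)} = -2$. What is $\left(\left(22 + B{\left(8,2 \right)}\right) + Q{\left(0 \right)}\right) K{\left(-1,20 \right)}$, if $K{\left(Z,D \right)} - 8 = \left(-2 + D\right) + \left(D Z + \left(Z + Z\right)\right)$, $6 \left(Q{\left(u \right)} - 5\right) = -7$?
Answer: $\frac{286}{3} \approx 95.333$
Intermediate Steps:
$Q{\left(u \right)} = \frac{23}{6}$ ($Q{\left(u \right)} = 5 + \frac{1}{6} \left(-7\right) = 5 - \frac{7}{6} = \frac{23}{6}$)
$K{\left(Z,D \right)} = 6 + D + 2 Z + D Z$ ($K{\left(Z,D \right)} = 8 + \left(\left(-2 + D\right) + \left(D Z + \left(Z + Z\right)\right)\right) = 8 + \left(\left(-2 + D\right) + \left(D Z + 2 Z\right)\right) = 8 + \left(\left(-2 + D\right) + \left(2 Z + D Z\right)\right) = 8 + \left(-2 + D + 2 Z + D Z\right) = 6 + D + 2 Z + D Z$)
$\left(\left(22 + B{\left(8,2 \right)}\right) + Q{\left(0 \right)}\right) K{\left(-1,20 \right)} = \left(\left(22 - 2\right) + \frac{23}{6}\right) \left(6 + 20 + 2 \left(-1\right) + 20 \left(-1\right)\right) = \left(20 + \frac{23}{6}\right) \left(6 + 20 - 2 - 20\right) = \frac{143}{6} \cdot 4 = \frac{286}{3}$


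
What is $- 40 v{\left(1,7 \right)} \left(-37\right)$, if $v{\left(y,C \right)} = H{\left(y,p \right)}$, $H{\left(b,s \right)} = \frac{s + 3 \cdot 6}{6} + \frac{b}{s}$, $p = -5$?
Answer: $\frac{8732}{3} \approx 2910.7$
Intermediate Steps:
$H{\left(b,s \right)} = 3 + \frac{s}{6} + \frac{b}{s}$ ($H{\left(b,s \right)} = \left(s + 18\right) \frac{1}{6} + \frac{b}{s} = \left(18 + s\right) \frac{1}{6} + \frac{b}{s} = \left(3 + \frac{s}{6}\right) + \frac{b}{s} = 3 + \frac{s}{6} + \frac{b}{s}$)
$v{\left(y,C \right)} = \frac{13}{6} - \frac{y}{5}$ ($v{\left(y,C \right)} = 3 + \frac{1}{6} \left(-5\right) + \frac{y}{-5} = 3 - \frac{5}{6} + y \left(- \frac{1}{5}\right) = 3 - \frac{5}{6} - \frac{y}{5} = \frac{13}{6} - \frac{y}{5}$)
$- 40 v{\left(1,7 \right)} \left(-37\right) = - 40 \left(\frac{13}{6} - \frac{1}{5}\right) \left(-37\right) = \left(-40\right) \frac{59}{30} \left(-37\right) = \left(- \frac{236}{3}\right) \left(-37\right) = \frac{8732}{3}$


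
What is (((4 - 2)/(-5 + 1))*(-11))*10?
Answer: 55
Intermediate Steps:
(((4 - 2)/(-5 + 1))*(-11))*10 = ((2/(-4))*(-11))*10 = (-¼*2*(-11))*10 = -½*(-11)*10 = (11/2)*10 = 55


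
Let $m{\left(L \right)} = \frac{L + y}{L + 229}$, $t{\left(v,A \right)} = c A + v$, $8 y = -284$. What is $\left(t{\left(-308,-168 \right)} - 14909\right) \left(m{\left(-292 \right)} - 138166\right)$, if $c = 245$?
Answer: $\frac{981425530397}{126} \approx 7.7891 \cdot 10^{9}$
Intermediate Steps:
$y = - \frac{71}{2}$ ($y = \frac{1}{8} \left(-284\right) = - \frac{71}{2} \approx -35.5$)
$t{\left(v,A \right)} = v + 245 A$ ($t{\left(v,A \right)} = 245 A + v = v + 245 A$)
$m{\left(L \right)} = \frac{- \frac{71}{2} + L}{229 + L}$ ($m{\left(L \right)} = \frac{L - \frac{71}{2}}{L + 229} = \frac{- \frac{71}{2} + L}{229 + L}$)
$\left(t{\left(-308,-168 \right)} - 14909\right) \left(m{\left(-292 \right)} - 138166\right) = \left(\left(-308 + 245 \left(-168\right)\right) - 14909\right) \left(\frac{- \frac{71}{2} - 292}{229 - 292} - 138166\right) = \left(\left(-308 - 41160\right) - 14909\right) \left(\frac{1}{-63} \left(- \frac{655}{2}\right) - 138166\right) = \left(-41468 - 14909\right) \left(\left(- \frac{1}{63}\right) \left(- \frac{655}{2}\right) - 138166\right) = - 56377 \left(\frac{655}{126} - 138166\right) = \left(-56377\right) \left(- \frac{17408261}{126}\right) = \frac{981425530397}{126}$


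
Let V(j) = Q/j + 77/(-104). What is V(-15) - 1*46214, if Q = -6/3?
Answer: -72094787/1560 ≈ -46215.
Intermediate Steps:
Q = -2 (Q = -6*⅓ = -2)
V(j) = -77/104 - 2/j (V(j) = -2/j + 77/(-104) = -2/j + 77*(-1/104) = -2/j - 77/104 = -77/104 - 2/j)
V(-15) - 1*46214 = (-77/104 - 2/(-15)) - 1*46214 = (-77/104 - 2*(-1/15)) - 46214 = (-77/104 + 2/15) - 46214 = -947/1560 - 46214 = -72094787/1560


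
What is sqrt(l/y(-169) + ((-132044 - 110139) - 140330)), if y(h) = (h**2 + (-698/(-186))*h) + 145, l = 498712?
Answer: I*sqrt(2606947676844854545)/2610677 ≈ 618.46*I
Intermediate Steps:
y(h) = 145 + h**2 + 349*h/93 (y(h) = (h**2 + (-698*(-1/186))*h) + 145 = (h**2 + 349*h/93) + 145 = 145 + h**2 + 349*h/93)
sqrt(l/y(-169) + ((-132044 - 110139) - 140330)) = sqrt(498712/(145 + (-169)**2 + (349/93)*(-169)) + ((-132044 - 110139) - 140330)) = sqrt(498712/(145 + 28561 - 58981/93) + (-242183 - 140330)) = sqrt(498712/(2610677/93) - 382513) = sqrt(498712*(93/2610677) - 382513) = sqrt(46380216/2610677 - 382513) = sqrt(-998571511085/2610677) = I*sqrt(2606947676844854545)/2610677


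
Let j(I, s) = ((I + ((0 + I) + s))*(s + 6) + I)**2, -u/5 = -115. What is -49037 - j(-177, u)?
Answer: -16441443213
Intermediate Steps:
u = 575 (u = -5*(-115) = 575)
j(I, s) = (I + (6 + s)*(s + 2*I))**2 (j(I, s) = ((I + (I + s))*(6 + s) + I)**2 = ((s + 2*I)*(6 + s) + I)**2 = ((6 + s)*(s + 2*I) + I)**2 = (I + (6 + s)*(s + 2*I))**2)
-49037 - j(-177, u) = -49037 - (575**2 + 6*575 + 13*(-177) + 2*(-177)*575)**2 = -49037 - (330625 + 3450 - 2301 - 203550)**2 = -49037 - 1*128224**2 = -49037 - 1*16441394176 = -49037 - 16441394176 = -16441443213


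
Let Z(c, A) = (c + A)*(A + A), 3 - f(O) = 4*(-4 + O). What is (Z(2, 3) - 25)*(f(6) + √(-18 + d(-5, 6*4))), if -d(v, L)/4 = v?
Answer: -25 + 5*√2 ≈ -17.929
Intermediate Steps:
d(v, L) = -4*v
f(O) = 19 - 4*O (f(O) = 3 - 4*(-4 + O) = 3 - (-16 + 4*O) = 3 + (16 - 4*O) = 19 - 4*O)
Z(c, A) = 2*A*(A + c) (Z(c, A) = (A + c)*(2*A) = 2*A*(A + c))
(Z(2, 3) - 25)*(f(6) + √(-18 + d(-5, 6*4))) = (2*3*(3 + 2) - 25)*((19 - 4*6) + √(-18 - 4*(-5))) = (2*3*5 - 25)*((19 - 24) + √(-18 + 20)) = (30 - 25)*(-5 + √2) = 5*(-5 + √2) = -25 + 5*√2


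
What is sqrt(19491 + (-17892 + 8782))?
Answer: sqrt(10381) ≈ 101.89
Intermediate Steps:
sqrt(19491 + (-17892 + 8782)) = sqrt(19491 - 9110) = sqrt(10381)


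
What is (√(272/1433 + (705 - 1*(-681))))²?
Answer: 1986410/1433 ≈ 1386.2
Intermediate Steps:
(√(272/1433 + (705 - 1*(-681))))² = (√(272*(1/1433) + (705 + 681)))² = (√(272/1433 + 1386))² = (√(1986410/1433))² = (√2846525530/1433)² = 1986410/1433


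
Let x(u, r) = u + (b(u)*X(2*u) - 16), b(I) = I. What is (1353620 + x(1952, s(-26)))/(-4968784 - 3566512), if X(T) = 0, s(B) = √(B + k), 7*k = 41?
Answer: -338889/2133824 ≈ -0.15882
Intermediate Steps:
k = 41/7 (k = (⅐)*41 = 41/7 ≈ 5.8571)
s(B) = √(41/7 + B) (s(B) = √(B + 41/7) = √(41/7 + B))
x(u, r) = -16 + u (x(u, r) = u + (u*0 - 16) = u + (0 - 16) = u - 16 = -16 + u)
(1353620 + x(1952, s(-26)))/(-4968784 - 3566512) = (1353620 + (-16 + 1952))/(-4968784 - 3566512) = (1353620 + 1936)/(-8535296) = 1355556*(-1/8535296) = -338889/2133824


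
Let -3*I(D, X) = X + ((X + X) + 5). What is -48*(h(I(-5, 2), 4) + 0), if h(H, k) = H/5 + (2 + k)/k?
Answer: -184/5 ≈ -36.800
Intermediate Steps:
I(D, X) = -5/3 - X (I(D, X) = -(X + ((X + X) + 5))/3 = -(X + (2*X + 5))/3 = -(X + (5 + 2*X))/3 = -(5 + 3*X)/3 = -5/3 - X)
h(H, k) = H/5 + (2 + k)/k (h(H, k) = H*(1/5) + (2 + k)/k = H/5 + (2 + k)/k)
-48*(h(I(-5, 2), 4) + 0) = -48*((1 + 2/4 + (-5/3 - 1*2)/5) + 0) = -48*((1 + 2*(1/4) + (-5/3 - 2)/5) + 0) = -48*((1 + 1/2 + (1/5)*(-11/3)) + 0) = -48*((1 + 1/2 - 11/15) + 0) = -48*(23/30 + 0) = -48*23/30 = -184/5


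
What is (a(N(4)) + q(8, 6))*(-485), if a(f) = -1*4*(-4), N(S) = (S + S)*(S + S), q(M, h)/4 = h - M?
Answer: -3880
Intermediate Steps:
q(M, h) = -4*M + 4*h (q(M, h) = 4*(h - M) = -4*M + 4*h)
N(S) = 4*S² (N(S) = (2*S)*(2*S) = 4*S²)
a(f) = 16 (a(f) = -4*(-4) = 16)
(a(N(4)) + q(8, 6))*(-485) = (16 + (-4*8 + 4*6))*(-485) = (16 + (-32 + 24))*(-485) = (16 - 8)*(-485) = 8*(-485) = -3880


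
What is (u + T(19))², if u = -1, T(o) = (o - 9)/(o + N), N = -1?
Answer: 16/81 ≈ 0.19753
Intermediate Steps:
T(o) = (-9 + o)/(-1 + o) (T(o) = (o - 9)/(o - 1) = (-9 + o)/(-1 + o))
(u + T(19))² = (-1 + (-9 + 19)/(-1 + 19))² = (-1 + 10/18)² = (-1 + (1/18)*10)² = (-1 + 5/9)² = (-4/9)² = 16/81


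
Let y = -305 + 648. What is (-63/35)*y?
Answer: -3087/5 ≈ -617.40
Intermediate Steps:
y = 343
(-63/35)*y = -63/35*343 = -63*1/35*343 = -9/5*343 = -3087/5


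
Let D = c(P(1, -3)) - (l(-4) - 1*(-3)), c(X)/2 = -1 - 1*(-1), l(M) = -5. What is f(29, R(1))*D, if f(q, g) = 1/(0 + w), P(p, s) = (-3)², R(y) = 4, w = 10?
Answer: ⅕ ≈ 0.20000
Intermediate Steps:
P(p, s) = 9
c(X) = 0 (c(X) = 2*(-1 - 1*(-1)) = 2*(-1 + 1) = 2*0 = 0)
f(q, g) = ⅒ (f(q, g) = 1/(0 + 10) = 1/10 = ⅒)
D = 2 (D = 0 - (-5 - 1*(-3)) = 0 - (-5 + 3) = 0 - 1*(-2) = 0 + 2 = 2)
f(29, R(1))*D = (⅒)*2 = ⅕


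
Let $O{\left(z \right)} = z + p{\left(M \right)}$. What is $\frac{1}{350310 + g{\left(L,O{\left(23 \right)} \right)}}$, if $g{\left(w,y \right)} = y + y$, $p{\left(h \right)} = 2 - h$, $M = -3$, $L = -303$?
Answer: $\frac{1}{350366} \approx 2.8542 \cdot 10^{-6}$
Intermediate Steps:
$O{\left(z \right)} = 5 + z$ ($O{\left(z \right)} = z + \left(2 - -3\right) = z + \left(2 + 3\right) = z + 5 = 5 + z$)
$g{\left(w,y \right)} = 2 y$
$\frac{1}{350310 + g{\left(L,O{\left(23 \right)} \right)}} = \frac{1}{350310 + 2 \left(5 + 23\right)} = \frac{1}{350310 + 2 \cdot 28} = \frac{1}{350310 + 56} = \frac{1}{350366}$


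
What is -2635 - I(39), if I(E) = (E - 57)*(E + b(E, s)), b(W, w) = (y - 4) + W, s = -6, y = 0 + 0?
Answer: -1303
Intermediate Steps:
y = 0
b(W, w) = -4 + W (b(W, w) = (0 - 4) + W = -4 + W)
I(E) = (-57 + E)*(-4 + 2*E) (I(E) = (E - 57)*(E + (-4 + E)) = (-57 + E)*(-4 + 2*E))
-2635 - I(39) = -2635 - (228 - 118*39 + 2*39²) = -2635 - (228 - 4602 + 2*1521) = -2635 - (228 - 4602 + 3042) = -2635 - 1*(-1332) = -2635 + 1332 = -1303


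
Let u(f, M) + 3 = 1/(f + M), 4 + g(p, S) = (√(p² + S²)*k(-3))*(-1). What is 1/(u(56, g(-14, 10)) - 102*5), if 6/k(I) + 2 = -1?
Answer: -779708/399963529 + 4*√74/399963529 ≈ -0.0019494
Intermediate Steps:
k(I) = -2 (k(I) = 6/(-2 - 1) = 6/(-3) = 6*(-⅓) = -2)
g(p, S) = -4 + 2*√(S² + p²) (g(p, S) = -4 + (√(p² + S²)*(-2))*(-1) = -4 + (√(S² + p²)*(-2))*(-1) = -4 - 2*√(S² + p²)*(-1) = -4 + 2*√(S² + p²))
u(f, M) = -3 + 1/(M + f) (u(f, M) = -3 + 1/(f + M) = -3 + 1/(M + f))
1/(u(56, g(-14, 10)) - 102*5) = 1/((1 - 3*(-4 + 2*√(10² + (-14)²)) - 3*56)/((-4 + 2*√(10² + (-14)²)) + 56) - 102*5) = 1/((1 - 3*(-4 + 2*√(100 + 196)) - 168)/((-4 + 2*√(100 + 196)) + 56) - 510) = 1/((1 - 3*(-4 + 2*√296) - 168)/((-4 + 2*√296) + 56) - 510) = 1/((1 - 3*(-4 + 2*(2*√74)) - 168)/((-4 + 2*(2*√74)) + 56) - 510) = 1/((1 - 3*(-4 + 4*√74) - 168)/((-4 + 4*√74) + 56) - 510) = 1/((1 + (12 - 12*√74) - 168)/(52 + 4*√74) - 510) = 1/((-155 - 12*√74)/(52 + 4*√74) - 510) = 1/(-510 + (-155 - 12*√74)/(52 + 4*√74))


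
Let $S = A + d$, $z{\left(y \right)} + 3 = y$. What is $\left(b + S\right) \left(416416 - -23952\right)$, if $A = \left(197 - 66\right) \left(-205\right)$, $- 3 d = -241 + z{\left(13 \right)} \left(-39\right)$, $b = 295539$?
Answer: $\frac{355237379344}{3} \approx 1.1841 \cdot 10^{11}$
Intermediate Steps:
$z{\left(y \right)} = -3 + y$
$d = \frac{631}{3}$ ($d = - \frac{-241 + \left(-3 + 13\right) \left(-39\right)}{3} = - \frac{-241 + 10 \left(-39\right)}{3} = - \frac{-241 - 390}{3} = \left(- \frac{1}{3}\right) \left(-631\right) = \frac{631}{3} \approx 210.33$)
$A = -26855$ ($A = 131 \left(-205\right) = -26855$)
$S = - \frac{79934}{3}$ ($S = -26855 + \frac{631}{3} = - \frac{79934}{3} \approx -26645.0$)
$\left(b + S\right) \left(416416 - -23952\right) = \left(295539 - \frac{79934}{3}\right) \left(416416 - -23952\right) = \frac{806683 \left(416416 + \left(-39570 + 63522\right)\right)}{3} = \frac{806683 \left(416416 + 23952\right)}{3} = \frac{806683}{3} \cdot 440368 = \frac{355237379344}{3}$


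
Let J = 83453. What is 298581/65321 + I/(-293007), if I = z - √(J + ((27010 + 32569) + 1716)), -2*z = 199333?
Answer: 187993277027/38279020494 + 2*√36187/293007 ≈ 4.9124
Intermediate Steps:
z = -199333/2 (z = -½*199333 = -199333/2 ≈ -99667.)
I = -199333/2 - 2*√36187 (I = -199333/2 - √(83453 + ((27010 + 32569) + 1716)) = -199333/2 - √(83453 + (59579 + 1716)) = -199333/2 - √(83453 + 61295) = -199333/2 - √144748 = -199333/2 - 2*√36187 ≈ -1.0005e+5)
298581/65321 + I/(-293007) = 298581/65321 + (-199333/2 - 2*√36187)/(-293007) = 298581*(1/65321) + (-199333/2 - 2*√36187)*(-1/293007) = 298581/65321 + (199333/586014 + 2*√36187/293007) = 187993277027/38279020494 + 2*√36187/293007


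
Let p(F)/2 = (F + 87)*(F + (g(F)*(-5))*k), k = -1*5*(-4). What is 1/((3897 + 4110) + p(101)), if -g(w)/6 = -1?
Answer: -1/179617 ≈ -5.5674e-6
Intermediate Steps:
g(w) = 6 (g(w) = -6*(-1) = 6)
k = 20 (k = -5*(-4) = 20)
p(F) = 2*(-600 + F)*(87 + F) (p(F) = 2*((F + 87)*(F + (6*(-5))*20)) = 2*((87 + F)*(F - 30*20)) = 2*((87 + F)*(F - 600)) = 2*((87 + F)*(-600 + F)) = 2*((-600 + F)*(87 + F)) = 2*(-600 + F)*(87 + F))
1/((3897 + 4110) + p(101)) = 1/((3897 + 4110) + (-104400 - 1026*101 + 2*101²)) = 1/(8007 + (-104400 - 103626 + 2*10201)) = 1/(8007 + (-104400 - 103626 + 20402)) = 1/(8007 - 187624) = 1/(-179617) = -1/179617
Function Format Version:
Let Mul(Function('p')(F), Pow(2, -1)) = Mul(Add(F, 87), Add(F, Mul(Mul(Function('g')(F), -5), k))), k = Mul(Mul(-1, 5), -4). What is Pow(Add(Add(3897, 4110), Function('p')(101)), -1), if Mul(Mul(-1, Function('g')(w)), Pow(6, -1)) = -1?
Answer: Rational(-1, 179617) ≈ -5.5674e-6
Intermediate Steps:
Function('g')(w) = 6 (Function('g')(w) = Mul(-6, -1) = 6)
k = 20 (k = Mul(-5, -4) = 20)
Function('p')(F) = Mul(2, Add(-600, F), Add(87, F)) (Function('p')(F) = Mul(2, Mul(Add(F, 87), Add(F, Mul(Mul(6, -5), 20)))) = Mul(2, Mul(Add(87, F), Add(F, Mul(-30, 20)))) = Mul(2, Mul(Add(87, F), Add(F, -600))) = Mul(2, Mul(Add(87, F), Add(-600, F))) = Mul(2, Mul(Add(-600, F), Add(87, F))) = Mul(2, Add(-600, F), Add(87, F)))
Pow(Add(Add(3897, 4110), Function('p')(101)), -1) = Pow(Add(Add(3897, 4110), Add(-104400, Mul(-1026, 101), Mul(2, Pow(101, 2)))), -1) = Pow(Add(8007, Add(-104400, -103626, Mul(2, 10201))), -1) = Pow(Add(8007, Add(-104400, -103626, 20402)), -1) = Pow(Add(8007, -187624), -1) = Pow(-179617, -1) = Rational(-1, 179617)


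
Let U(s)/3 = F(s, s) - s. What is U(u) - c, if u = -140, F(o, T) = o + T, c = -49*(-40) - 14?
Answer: -2366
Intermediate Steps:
c = 1946 (c = 1960 - 14 = 1946)
F(o, T) = T + o
U(s) = 3*s (U(s) = 3*((s + s) - s) = 3*(2*s - s) = 3*s)
U(u) - c = 3*(-140) - 1*1946 = -420 - 1946 = -2366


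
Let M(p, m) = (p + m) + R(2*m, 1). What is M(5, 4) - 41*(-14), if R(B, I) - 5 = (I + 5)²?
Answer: 624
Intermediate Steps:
R(B, I) = 5 + (5 + I)² (R(B, I) = 5 + (I + 5)² = 5 + (5 + I)²)
M(p, m) = 41 + m + p (M(p, m) = (p + m) + (5 + (5 + 1)²) = (m + p) + (5 + 6²) = (m + p) + (5 + 36) = (m + p) + 41 = 41 + m + p)
M(5, 4) - 41*(-14) = (41 + 4 + 5) - 41*(-14) = 50 + 574 = 624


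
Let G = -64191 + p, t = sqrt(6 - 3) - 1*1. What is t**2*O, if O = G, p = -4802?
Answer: -275972 + 137986*sqrt(3) ≈ -36973.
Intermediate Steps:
t = -1 + sqrt(3) (t = sqrt(3) - 1 = -1 + sqrt(3) ≈ 0.73205)
G = -68993 (G = -64191 - 4802 = -68993)
O = -68993
t**2*O = (-1 + sqrt(3))**2*(-68993) = -68993*(-1 + sqrt(3))**2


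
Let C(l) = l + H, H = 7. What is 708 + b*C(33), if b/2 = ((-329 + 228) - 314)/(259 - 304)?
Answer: 13012/9 ≈ 1445.8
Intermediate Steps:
b = 166/9 (b = 2*(((-329 + 228) - 314)/(259 - 304)) = 2*((-101 - 314)/(-45)) = 2*(-415*(-1/45)) = 2*(83/9) = 166/9 ≈ 18.444)
C(l) = 7 + l (C(l) = l + 7 = 7 + l)
708 + b*C(33) = 708 + 166*(7 + 33)/9 = 708 + (166/9)*40 = 708 + 6640/9 = 13012/9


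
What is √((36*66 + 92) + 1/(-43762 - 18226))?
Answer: 3*√263425553039/30994 ≈ 49.679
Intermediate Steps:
√((36*66 + 92) + 1/(-43762 - 18226)) = √((2376 + 92) + 1/(-61988)) = √(2468 - 1/61988) = √(152986383/61988) = 3*√263425553039/30994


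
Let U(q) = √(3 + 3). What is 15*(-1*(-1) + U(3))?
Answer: 15 + 15*√6 ≈ 51.742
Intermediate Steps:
U(q) = √6
15*(-1*(-1) + U(3)) = 15*(-1*(-1) + √6) = 15*(1 + √6) = 15 + 15*√6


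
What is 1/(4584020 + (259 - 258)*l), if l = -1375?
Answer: 1/4582645 ≈ 2.1821e-7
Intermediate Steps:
1/(4584020 + (259 - 258)*l) = 1/(4584020 + (259 - 258)*(-1375)) = 1/(4584020 + 1*(-1375)) = 1/(4584020 - 1375) = 1/4582645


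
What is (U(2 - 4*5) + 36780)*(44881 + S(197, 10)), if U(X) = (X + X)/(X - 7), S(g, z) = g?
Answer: 41450843808/25 ≈ 1.6580e+9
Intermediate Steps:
U(X) = 2*X/(-7 + X) (U(X) = (2*X)/(-7 + X) = 2*X/(-7 + X))
(U(2 - 4*5) + 36780)*(44881 + S(197, 10)) = (2*(2 - 4*5)/(-7 + (2 - 4*5)) + 36780)*(44881 + 197) = (2*(2 - 20)/(-7 + (2 - 20)) + 36780)*45078 = (2*(-18)/(-7 - 18) + 36780)*45078 = (2*(-18)/(-25) + 36780)*45078 = (2*(-18)*(-1/25) + 36780)*45078 = (36/25 + 36780)*45078 = (919536/25)*45078 = 41450843808/25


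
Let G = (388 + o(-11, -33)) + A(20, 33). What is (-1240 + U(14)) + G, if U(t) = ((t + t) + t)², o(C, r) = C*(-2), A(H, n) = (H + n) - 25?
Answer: 962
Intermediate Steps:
A(H, n) = -25 + H + n
o(C, r) = -2*C
G = 438 (G = (388 - 2*(-11)) + (-25 + 20 + 33) = (388 + 22) + 28 = 410 + 28 = 438)
U(t) = 9*t² (U(t) = (2*t + t)² = (3*t)² = 9*t²)
(-1240 + U(14)) + G = (-1240 + 9*14²) + 438 = (-1240 + 9*196) + 438 = (-1240 + 1764) + 438 = 524 + 438 = 962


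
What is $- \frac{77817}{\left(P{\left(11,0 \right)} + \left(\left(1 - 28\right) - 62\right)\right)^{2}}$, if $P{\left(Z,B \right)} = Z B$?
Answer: $- \frac{77817}{7921} \approx -9.8241$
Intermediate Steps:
$P{\left(Z,B \right)} = B Z$
$- \frac{77817}{\left(P{\left(11,0 \right)} + \left(\left(1 - 28\right) - 62\right)\right)^{2}} = - \frac{77817}{\left(0 \cdot 11 + \left(\left(1 - 28\right) - 62\right)\right)^{2}} = - \frac{77817}{\left(0 - 89\right)^{2}} = - \frac{77817}{\left(-89\right)^{2}} = - \frac{77817}{7921}$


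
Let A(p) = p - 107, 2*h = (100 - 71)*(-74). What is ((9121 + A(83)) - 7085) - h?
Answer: 3085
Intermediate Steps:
h = -1073 (h = ((100 - 71)*(-74))/2 = (29*(-74))/2 = (½)*(-2146) = -1073)
A(p) = -107 + p
((9121 + A(83)) - 7085) - h = ((9121 + (-107 + 83)) - 7085) - 1*(-1073) = ((9121 - 24) - 7085) + 1073 = (9097 - 7085) + 1073 = 2012 + 1073 = 3085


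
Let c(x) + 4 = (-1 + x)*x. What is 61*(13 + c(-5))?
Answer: 2379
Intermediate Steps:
c(x) = -4 + x*(-1 + x) (c(x) = -4 + (-1 + x)*x = -4 + x*(-1 + x))
61*(13 + c(-5)) = 61*(13 + (-4 + (-5)**2 - 1*(-5))) = 61*(13 + (-4 + 25 + 5)) = 61*(13 + 26) = 61*39 = 2379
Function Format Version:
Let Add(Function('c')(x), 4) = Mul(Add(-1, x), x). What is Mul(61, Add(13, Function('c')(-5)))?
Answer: 2379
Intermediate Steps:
Function('c')(x) = Add(-4, Mul(x, Add(-1, x))) (Function('c')(x) = Add(-4, Mul(Add(-1, x), x)) = Add(-4, Mul(x, Add(-1, x))))
Mul(61, Add(13, Function('c')(-5))) = Mul(61, Add(13, Add(-4, Pow(-5, 2), Mul(-1, -5)))) = Mul(61, Add(13, Add(-4, 25, 5))) = Mul(61, Add(13, 26)) = Mul(61, 39) = 2379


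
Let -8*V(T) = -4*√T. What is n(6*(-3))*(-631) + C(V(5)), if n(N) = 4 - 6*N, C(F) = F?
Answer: -70672 + √5/2 ≈ -70671.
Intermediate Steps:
V(T) = √T/2 (V(T) = -(-1)*√T/2 = √T/2)
n(6*(-3))*(-631) + C(V(5)) = (4 - 36*(-3))*(-631) + √5/2 = (4 - 6*(-18))*(-631) + √5/2 = (4 + 108)*(-631) + √5/2 = 112*(-631) + √5/2 = -70672 + √5/2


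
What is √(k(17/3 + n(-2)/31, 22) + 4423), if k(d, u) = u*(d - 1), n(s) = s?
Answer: √39130215/93 ≈ 67.263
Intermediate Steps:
k(d, u) = u*(-1 + d)
√(k(17/3 + n(-2)/31, 22) + 4423) = √(22*(-1 + (17/3 - 2/31)) + 4423) = √(22*(-1 + 521/93) + 4423) = √(22*(428/93) + 4423) = √(9416/93 + 4423) = √(420755/93) = √39130215/93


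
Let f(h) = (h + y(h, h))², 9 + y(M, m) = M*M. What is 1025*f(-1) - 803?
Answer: 82222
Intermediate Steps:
y(M, m) = -9 + M² (y(M, m) = -9 + M*M = -9 + M²)
f(h) = (-9 + h + h²)² (f(h) = (h + (-9 + h²))² = (-9 + h + h²)²)
1025*f(-1) - 803 = 1025*(-9 - 1 + (-1)²)² - 803 = 1025*(-9 - 1 + 1)² - 803 = 1025*(-9)² - 803 = 1025*81 - 803 = 83025 - 803 = 82222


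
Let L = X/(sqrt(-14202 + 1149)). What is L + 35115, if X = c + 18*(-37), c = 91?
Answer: 35115 + 575*I*sqrt(13053)/13053 ≈ 35115.0 + 5.0328*I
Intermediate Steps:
X = -575 (X = 91 + 18*(-37) = 91 - 666 = -575)
L = 575*I*sqrt(13053)/13053 (L = -575/sqrt(-14202 + 1149) = -575*(-I*sqrt(13053)/13053) = -(-575)*I*sqrt(13053)/13053 = 575*I*sqrt(13053)/13053 ≈ 5.0328*I)
L + 35115 = 575*I*sqrt(13053)/13053 + 35115 = 35115 + 575*I*sqrt(13053)/13053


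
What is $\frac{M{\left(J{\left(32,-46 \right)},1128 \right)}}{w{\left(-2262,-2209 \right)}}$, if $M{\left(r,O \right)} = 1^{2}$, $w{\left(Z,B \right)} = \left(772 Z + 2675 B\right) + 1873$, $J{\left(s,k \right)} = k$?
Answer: $- \frac{1}{7653466} \approx -1.3066 \cdot 10^{-7}$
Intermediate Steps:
$w{\left(Z,B \right)} = 1873 + 772 Z + 2675 B$
$M{\left(r,O \right)} = 1$
$\frac{M{\left(J{\left(32,-46 \right)},1128 \right)}}{w{\left(-2262,-2209 \right)}} = 1 \frac{1}{1873 + 772 \left(-2262\right) + 2675 \left(-2209\right)} = 1 \frac{1}{1873 - 1746264 - 5909075} = 1 \frac{1}{-7653466} = 1 \left(- \frac{1}{7653466}\right) = - \frac{1}{7653466}$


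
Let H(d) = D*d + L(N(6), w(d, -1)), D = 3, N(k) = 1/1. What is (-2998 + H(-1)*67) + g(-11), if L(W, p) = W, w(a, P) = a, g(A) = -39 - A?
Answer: -3160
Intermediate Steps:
N(k) = 1
H(d) = 1 + 3*d (H(d) = 3*d + 1 = 1 + 3*d)
(-2998 + H(-1)*67) + g(-11) = (-2998 + (1 + 3*(-1))*67) + (-39 - 1*(-11)) = (-2998 + (1 - 3)*67) + (-39 + 11) = (-2998 - 2*67) - 28 = (-2998 - 134) - 28 = -3132 - 28 = -3160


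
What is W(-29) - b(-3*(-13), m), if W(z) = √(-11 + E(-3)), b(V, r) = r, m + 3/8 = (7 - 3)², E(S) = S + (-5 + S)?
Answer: -125/8 + I*√22 ≈ -15.625 + 4.6904*I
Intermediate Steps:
E(S) = -5 + 2*S
m = 125/8 (m = -3/8 + (7 - 3)² = -3/8 + 4² = -3/8 + 16 = 125/8 ≈ 15.625)
W(z) = I*√22 (W(z) = √(-11 + (-5 + 2*(-3))) = √(-11 + (-5 - 6)) = √(-11 - 11) = √(-22) = I*√22)
W(-29) - b(-3*(-13), m) = I*√22 - 1*125/8 = I*√22 - 125/8 = -125/8 + I*√22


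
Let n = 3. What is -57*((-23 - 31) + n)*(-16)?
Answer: -46512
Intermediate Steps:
-57*((-23 - 31) + n)*(-16) = -57*((-23 - 31) + 3)*(-16) = -57*(-54 + 3)*(-16) = -57*(-51)*(-16) = 2907*(-16) = -46512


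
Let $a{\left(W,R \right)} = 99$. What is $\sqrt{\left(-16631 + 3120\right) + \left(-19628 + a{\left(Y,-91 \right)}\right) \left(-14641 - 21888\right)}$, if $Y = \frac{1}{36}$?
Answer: $531 \sqrt{2530} \approx 26709.0$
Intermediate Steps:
$Y = \frac{1}{36} \approx 0.027778$
$\sqrt{\left(-16631 + 3120\right) + \left(-19628 + a{\left(Y,-91 \right)}\right) \left(-14641 - 21888\right)} = \sqrt{\left(-16631 + 3120\right) + \left(-19628 + 99\right) \left(-14641 - 21888\right)} = \sqrt{-13511 - -713374841} = \sqrt{-13511 + 713374841} = \sqrt{713361330} = 531 \sqrt{2530}$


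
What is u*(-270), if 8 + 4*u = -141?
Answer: 20115/2 ≈ 10058.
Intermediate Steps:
u = -149/4 (u = -2 + (¼)*(-141) = -2 - 141/4 = -149/4 ≈ -37.250)
u*(-270) = -149/4*(-270) = 20115/2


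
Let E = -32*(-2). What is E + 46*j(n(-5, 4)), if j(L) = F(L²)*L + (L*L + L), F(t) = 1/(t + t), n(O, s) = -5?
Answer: 4897/5 ≈ 979.40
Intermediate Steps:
F(t) = 1/(2*t)
E = 64
j(L) = L + L² + 1/(2*L) (j(L) = (1/(2*(L²)))*L + (L*L + L) = (1/(2*L²))*L + (L² + L) = 1/(2*L) + (L + L²) = L + L² + 1/(2*L))
E + 46*j(n(-5, 4)) = 64 + 46*(-5 + (-5)² + (½)/(-5)) = 64 + 46*(-5 + 25 + (½)*(-⅕)) = 64 + 46*(-5 + 25 - ⅒) = 64 + 46*(199/10) = 64 + 4577/5 = 4897/5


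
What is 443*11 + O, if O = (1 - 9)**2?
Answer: 4937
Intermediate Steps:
O = 64 (O = (-8)**2 = 64)
443*11 + O = 443*11 + 64 = 4873 + 64 = 4937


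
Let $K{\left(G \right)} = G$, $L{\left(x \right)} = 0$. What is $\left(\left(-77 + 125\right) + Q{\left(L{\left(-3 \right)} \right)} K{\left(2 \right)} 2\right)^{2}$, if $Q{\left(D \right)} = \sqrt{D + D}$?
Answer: $2304$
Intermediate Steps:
$Q{\left(D \right)} = \sqrt{2} \sqrt{D}$ ($Q{\left(D \right)} = \sqrt{2 D} = \sqrt{2} \sqrt{D}$)
$\left(\left(-77 + 125\right) + Q{\left(L{\left(-3 \right)} \right)} K{\left(2 \right)} 2\right)^{2} = \left(\left(-77 + 125\right) + \sqrt{2} \sqrt{0} \cdot 2 \cdot 2\right)^{2} = \left(48 + \sqrt{2} \cdot 0 \cdot 2 \cdot 2\right)^{2} = \left(48 + 0 \cdot 2 \cdot 2\right)^{2} = \left(48 + 0 \cdot 2\right)^{2} = \left(48 + 0\right)^{2} = 48^{2} = 2304$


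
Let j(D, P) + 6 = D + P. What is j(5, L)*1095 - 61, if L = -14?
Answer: -16486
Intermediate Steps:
j(D, P) = -6 + D + P (j(D, P) = -6 + (D + P) = -6 + D + P)
j(5, L)*1095 - 61 = (-6 + 5 - 14)*1095 - 61 = -15*1095 - 61 = -16425 - 61 = -16486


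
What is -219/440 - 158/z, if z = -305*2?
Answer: -6407/26840 ≈ -0.23871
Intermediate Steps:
z = -610
-219/440 - 158/z = -219/440 - 158/(-610) = -219*1/440 - 158*(-1/610) = -219/440 + 79/305 = -6407/26840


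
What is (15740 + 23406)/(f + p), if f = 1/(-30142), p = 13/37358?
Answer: 5510018893757/44311 ≈ 1.2435e+8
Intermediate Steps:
p = 13/37358 (p = 13*(1/37358) = 13/37358 ≈ 0.00034798)
f = -1/30142 ≈ -3.3176e-5
(15740 + 23406)/(f + p) = (15740 + 23406)/(-1/30142 + 13/37358) = 39146/(88622/281511209) = 39146*(281511209/88622) = 5510018893757/44311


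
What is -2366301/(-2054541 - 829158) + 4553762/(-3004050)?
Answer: -325191254/467701975 ≈ -0.69530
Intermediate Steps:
-2366301/(-2054541 - 829158) + 4553762/(-3004050) = -2366301/(-2883699) + 4553762*(-1/3004050) = -2366301*(-1/2883699) - 2276881/1502025 = 112681/137319 - 2276881/1502025 = -325191254/467701975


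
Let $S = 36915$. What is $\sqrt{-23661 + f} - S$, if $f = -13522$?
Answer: $-36915 + 19 i \sqrt{103} \approx -36915.0 + 192.83 i$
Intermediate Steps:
$\sqrt{-23661 + f} - S = \sqrt{-23661 - 13522} - 36915 = \sqrt{-37183} - 36915 = 19 i \sqrt{103} - 36915 = -36915 + 19 i \sqrt{103}$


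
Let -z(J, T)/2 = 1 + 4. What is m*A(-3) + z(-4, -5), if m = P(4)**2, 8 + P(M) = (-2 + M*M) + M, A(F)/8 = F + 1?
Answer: -1610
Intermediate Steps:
A(F) = 8 + 8*F (A(F) = 8*(F + 1) = 8*(1 + F) = 8 + 8*F)
z(J, T) = -10 (z(J, T) = -2*(1 + 4) = -2*5 = -10)
P(M) = -10 + M + M**2 (P(M) = -8 + ((-2 + M*M) + M) = -8 + ((-2 + M**2) + M) = -8 + (-2 + M + M**2) = -10 + M + M**2)
m = 100 (m = (-10 + 4 + 4**2)**2 = (-10 + 4 + 16)**2 = 10**2 = 100)
m*A(-3) + z(-4, -5) = 100*(8 + 8*(-3)) - 10 = 100*(8 - 24) - 10 = 100*(-16) - 10 = -1600 - 10 = -1610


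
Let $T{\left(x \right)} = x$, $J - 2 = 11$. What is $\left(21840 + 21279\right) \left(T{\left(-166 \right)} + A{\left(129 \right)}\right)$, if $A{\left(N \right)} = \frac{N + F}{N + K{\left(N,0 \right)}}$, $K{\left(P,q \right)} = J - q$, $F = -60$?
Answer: $- \frac{1013425857}{142} \approx -7.1368 \cdot 10^{6}$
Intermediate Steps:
$J = 13$ ($J = 2 + 11 = 13$)
$K{\left(P,q \right)} = 13 - q$
$A{\left(N \right)} = \frac{-60 + N}{13 + N}$ ($A{\left(N \right)} = \frac{N - 60}{N + \left(13 - 0\right)} = \frac{-60 + N}{N + \left(13 + 0\right)} = \frac{-60 + N}{N + 13} = \frac{-60 + N}{13 + N}$)
$\left(21840 + 21279\right) \left(T{\left(-166 \right)} + A{\left(129 \right)}\right) = \left(21840 + 21279\right) \left(-166 + \frac{-60 + 129}{13 + 129}\right) = 43119 \left(-166 + \frac{1}{142} \cdot 69\right) = 43119 \left(-166 + \frac{69}{142}\right) = 43119 \left(- \frac{23503}{142}\right) = - \frac{1013425857}{142}$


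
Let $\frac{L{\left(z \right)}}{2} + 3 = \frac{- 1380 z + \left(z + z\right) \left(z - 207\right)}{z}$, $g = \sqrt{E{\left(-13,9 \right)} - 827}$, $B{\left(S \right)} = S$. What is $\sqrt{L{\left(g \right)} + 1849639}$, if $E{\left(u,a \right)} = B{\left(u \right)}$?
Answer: $\sqrt{1846045 + 8 i \sqrt{210}} \approx 1358.7 + 0.043 i$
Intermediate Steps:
$E{\left(u,a \right)} = u$
$g = 2 i \sqrt{210}$ ($g = \sqrt{-13 - 827} = \sqrt{-840} = 2 i \sqrt{210} \approx 28.983 i$)
$L{\left(z \right)} = -6 + \frac{2 \left(- 1380 z + 2 z \left(-207 + z\right)\right)}{z}$ ($L{\left(z \right)} = -6 + 2 \frac{- 1380 z + \left(z + z\right) \left(z - 207\right)}{z} = -6 + 2 \frac{- 1380 z + 2 z \left(-207 + z\right)}{z} = -6 + \frac{2 \left(- 1380 z + 2 z \left(-207 + z\right)\right)}{z}$)
$\sqrt{L{\left(g \right)} + 1849639} = \sqrt{\left(-3594 + 4 \cdot 2 i \sqrt{210}\right) + 1849639} = \sqrt{\left(-3594 + 8 i \sqrt{210}\right) + 1849639} = \sqrt{1846045 + 8 i \sqrt{210}}$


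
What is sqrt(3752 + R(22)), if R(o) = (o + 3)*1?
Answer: sqrt(3777) ≈ 61.457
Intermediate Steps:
R(o) = 3 + o (R(o) = (3 + o)*1 = 3 + o)
sqrt(3752 + R(22)) = sqrt(3752 + (3 + 22)) = sqrt(3752 + 25) = sqrt(3777)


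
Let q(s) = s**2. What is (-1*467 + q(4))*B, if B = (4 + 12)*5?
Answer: -36080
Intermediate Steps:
B = 80 (B = 16*5 = 80)
(-1*467 + q(4))*B = (-1*467 + 4**2)*80 = (-467 + 16)*80 = -451*80 = -36080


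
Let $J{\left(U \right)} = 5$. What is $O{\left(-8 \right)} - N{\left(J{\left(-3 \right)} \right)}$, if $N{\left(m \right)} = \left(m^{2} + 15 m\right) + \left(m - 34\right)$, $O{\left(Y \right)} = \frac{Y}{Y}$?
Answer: $-70$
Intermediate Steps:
$O{\left(Y \right)} = 1$
$N{\left(m \right)} = -34 + m^{2} + 16 m$ ($N{\left(m \right)} = \left(m^{2} + 15 m\right) + \left(-34 + m\right) = -34 + m^{2} + 16 m$)
$O{\left(-8 \right)} - N{\left(J{\left(-3 \right)} \right)} = 1 - \left(-34 + 5^{2} + 16 \cdot 5\right) = 1 - \left(-34 + 25 + 80\right) = 1 - 71 = -70$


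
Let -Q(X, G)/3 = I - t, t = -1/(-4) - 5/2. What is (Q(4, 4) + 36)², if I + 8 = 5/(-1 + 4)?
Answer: 37249/16 ≈ 2328.1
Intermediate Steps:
I = -19/3 (I = -8 + 5/(-1 + 4) = -8 + 5/3 = -19/3 ≈ -6.3333)
t = -9/4 (t = -1*(-¼) - 5*½ = ¼ - 5/2 = -9/4 ≈ -2.2500)
Q(X, G) = 49/4 (Q(X, G) = -3*(-19/3 - 1*(-9/4)) = -3*(-19/3 + 9/4) = -3*(-49/12) = 49/4)
(Q(4, 4) + 36)² = (49/4 + 36)² = (193/4)² = 37249/16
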